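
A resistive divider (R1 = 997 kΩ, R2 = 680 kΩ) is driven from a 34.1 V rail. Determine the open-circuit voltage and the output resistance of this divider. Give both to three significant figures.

V_th = 13.8 V, R_th = 404 kΩ

V_th is the open-circuit tap voltage: 34.1 × 680/(997 + 680) = 13.8 V.
With the supply zeroed, R1 and R2 appear in parallel from the tap: R_th = R1‖R2 = (997 × 680)/1677 = 404 kΩ.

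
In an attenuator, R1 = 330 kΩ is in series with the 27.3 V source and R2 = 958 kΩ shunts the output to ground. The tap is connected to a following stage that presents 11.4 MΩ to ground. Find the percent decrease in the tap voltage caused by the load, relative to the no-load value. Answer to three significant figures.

2.11 %

The divider's output (Thévenin) resistance is R1‖R2 = 245.5 kΩ.
Fractional drop under load = R_th/(R_th + R_L) = 245.5 / (245.5 + 11400) = 0.02108.
So the output falls by 2.11 %.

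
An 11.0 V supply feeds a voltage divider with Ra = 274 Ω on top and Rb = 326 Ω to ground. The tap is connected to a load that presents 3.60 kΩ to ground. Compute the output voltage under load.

V_out ≈ 5.74 V

The load sits in parallel with Rb: Rb‖R_L = (326 × 3600) / (326 + 3600) = 298.9 Ω.
V_out = 11.0 × 298.9 / (274 + 298.9) = 11.0 × 298.9/572.9 = 5.74 V.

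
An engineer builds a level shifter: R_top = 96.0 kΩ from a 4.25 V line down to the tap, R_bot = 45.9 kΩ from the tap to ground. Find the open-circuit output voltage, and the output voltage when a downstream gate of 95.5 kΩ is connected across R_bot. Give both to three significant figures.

Unloaded: 1.37 V; loaded: 1.04 V

Open-circuit: V = 4.25 × 45.9/(96.0 + 45.9) = 1.37 V.
With the load, R_bot becomes R_bot‖R_L = 31.00 kΩ, so V = 4.25 × 31.00/127.0 = 1.04 V.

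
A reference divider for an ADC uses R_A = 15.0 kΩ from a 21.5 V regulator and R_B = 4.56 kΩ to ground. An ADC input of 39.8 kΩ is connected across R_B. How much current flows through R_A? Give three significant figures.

R_B‖R_L = 4.091 kΩ, so the source sees R_A + R_B‖R_L = 19.09 kΩ.
I = 21.5 V / 19.09 kΩ = 1.13 mA.

I ≈ 1.13 mA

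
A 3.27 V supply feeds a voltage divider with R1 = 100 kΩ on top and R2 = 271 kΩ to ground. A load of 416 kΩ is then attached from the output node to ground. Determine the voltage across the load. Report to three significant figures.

The load sits in parallel with R2: R2‖R_L = (271 × 416) / (271 + 416) = 164.1 kΩ.
V_out = 3.27 × 164.1 / (100 + 164.1) = 3.27 × 164.1/264.1 = 2.03 V.

V_out ≈ 2.03 V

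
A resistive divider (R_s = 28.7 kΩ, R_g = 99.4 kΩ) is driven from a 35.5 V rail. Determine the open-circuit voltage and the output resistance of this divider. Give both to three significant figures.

V_th is the open-circuit tap voltage: 35.5 × 99.4/(28.7 + 99.4) = 27.5 V.
With the supply zeroed, R_s and R_g appear in parallel from the tap: R_th = R_s‖R_g = (28.7 × 99.4)/128.1 = 22.3 kΩ.

V_th = 27.5 V, R_th = 22.3 kΩ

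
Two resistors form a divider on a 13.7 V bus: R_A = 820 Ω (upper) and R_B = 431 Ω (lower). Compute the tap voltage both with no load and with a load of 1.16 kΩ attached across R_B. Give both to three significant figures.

Open-circuit: V = 13.7 × 431/(820 + 431) = 4.72 V.
With the load, R_B becomes R_B‖R_L = 314.2 Ω, so V = 13.7 × 314.2/1134 = 3.80 V.

Unloaded: 4.72 V; loaded: 3.80 V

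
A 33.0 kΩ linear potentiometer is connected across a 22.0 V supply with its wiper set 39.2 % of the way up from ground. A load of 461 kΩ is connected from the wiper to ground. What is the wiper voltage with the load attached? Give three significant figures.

V ≈ 8.48 V

The wiper splits the pot into (1−α)R = 20.06 kΩ above and αR = 12.94 kΩ below.
Lower section ‖ load = 12.58 kΩ.
V_wiper = 22.0 × 12.58/(20.06 + 12.58) = 8.48 V.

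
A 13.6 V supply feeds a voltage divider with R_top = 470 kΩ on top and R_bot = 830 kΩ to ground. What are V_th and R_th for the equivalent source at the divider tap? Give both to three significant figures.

V_th is the open-circuit tap voltage: 13.6 × 830/(470 + 830) = 8.68 V.
With the supply zeroed, R_top and R_bot appear in parallel from the tap: R_th = R_top‖R_bot = (470 × 830)/1300 = 300 kΩ.

V_th = 8.68 V, R_th = 300 kΩ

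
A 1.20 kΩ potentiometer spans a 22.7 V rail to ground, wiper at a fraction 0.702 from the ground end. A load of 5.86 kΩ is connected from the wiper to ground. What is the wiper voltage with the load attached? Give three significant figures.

The wiper splits the pot into (1−α)R = 357.6 Ω above and αR = 842.4 Ω below.
Lower section ‖ load = 736.5 Ω.
V_wiper = 22.7 × 736.5/(357.6 + 736.5) = 15.3 V.

V ≈ 15.3 V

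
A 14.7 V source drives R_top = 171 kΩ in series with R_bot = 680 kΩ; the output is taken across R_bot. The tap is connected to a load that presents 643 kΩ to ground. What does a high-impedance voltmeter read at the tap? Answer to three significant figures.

The load sits in parallel with R_bot: R_bot‖R_L = (680 × 643) / (680 + 643) = 330.5 kΩ.
V_out = 14.7 × 330.5 / (171 + 330.5) = 14.7 × 330.5/501.5 = 9.69 V.
(Unloaded it would have been 11.7 V.)

V_out ≈ 9.69 V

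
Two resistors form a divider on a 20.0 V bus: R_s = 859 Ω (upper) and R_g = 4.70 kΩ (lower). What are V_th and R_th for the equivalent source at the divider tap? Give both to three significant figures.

V_th = 16.9 V, R_th = 726 Ω

V_th is the open-circuit tap voltage: 20.0 × 4700/(859 + 4700) = 16.9 V.
With the supply zeroed, R_s and R_g appear in parallel from the tap: R_th = R_s‖R_g = (859 × 4700)/5559 = 726 Ω.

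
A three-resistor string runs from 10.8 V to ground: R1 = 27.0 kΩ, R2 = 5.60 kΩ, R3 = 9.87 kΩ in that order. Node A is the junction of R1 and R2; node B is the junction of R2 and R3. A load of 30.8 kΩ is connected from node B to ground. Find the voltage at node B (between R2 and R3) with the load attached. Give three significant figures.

At node B, R3 is in parallel with the load: R3‖R_L = 7.475 kΩ.
Below node A the resistance is R2 + (R3‖R_L) = 13.07 kΩ, so V_A = 10.8 × 13.07/40.07 = 3.524 V.
Then V_B = V_A × (R3‖R_L)/(R2 + R3‖R_L) = 3.524 × 7.475/13.07 = 2.01 V.

V ≈ 2.01 V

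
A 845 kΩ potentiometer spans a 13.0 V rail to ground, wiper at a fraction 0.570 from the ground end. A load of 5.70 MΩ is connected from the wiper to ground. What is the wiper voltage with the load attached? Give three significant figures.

V ≈ 7.15 V

The wiper splits the pot into (1−α)R = 363.4 kΩ above and αR = 481.6 kΩ below.
Lower section ‖ load = 444.1 kΩ.
V_wiper = 13.0 × 444.1/(363.4 + 444.1) = 7.15 V.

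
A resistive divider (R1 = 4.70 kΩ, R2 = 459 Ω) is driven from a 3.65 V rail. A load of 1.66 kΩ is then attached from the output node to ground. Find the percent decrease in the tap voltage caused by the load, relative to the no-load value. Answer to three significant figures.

Unloaded V = 3.65 × 459/5159 = 0.3247 V.
Loaded: R2‖R_L = 359.6 Ω, giving V = 3.65 × 359.6/5060 = 0.2594 V.
Drop = (0.3247 − 0.2594) / 0.3247 = 20.1 %.

20.1 %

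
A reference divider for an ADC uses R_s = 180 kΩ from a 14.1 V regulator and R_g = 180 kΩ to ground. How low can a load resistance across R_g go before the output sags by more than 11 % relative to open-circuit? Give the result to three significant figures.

Output resistance R_th = R_s‖R_g = (180 × 180)/360.0 = 90.00 kΩ.
The fractional drop is R_th/(R_th + R_L); requiring this ≤ 0.110 gives R_L ≥ R_th(1/0.110 − 1) = 90.00 × 8.091 = 728 kΩ.

R_L(min) ≈ 728 kΩ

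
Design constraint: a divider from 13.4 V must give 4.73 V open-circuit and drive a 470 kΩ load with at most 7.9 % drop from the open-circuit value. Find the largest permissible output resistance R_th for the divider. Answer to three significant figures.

R_th ≤ 40.3 kΩ

Loading drop = R_th/(R_th + R_L) ≤ 0.0790, so R_th ≤ R_L · ε/(1−ε) = 470 kΩ × 0.0790/0.9210 = 40.3 kΩ.
(Any R1, R2 with R2/(R1+R2) = 0.353 and R1‖R2 ≤ 40.3 kΩ will meet the spec.)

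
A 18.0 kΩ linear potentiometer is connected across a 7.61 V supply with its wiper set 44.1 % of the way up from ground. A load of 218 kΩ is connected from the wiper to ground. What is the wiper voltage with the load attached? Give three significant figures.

V ≈ 3.29 V

The wiper splits the pot into (1−α)R = 10.06 kΩ above and αR = 7.938 kΩ below.
Lower section ‖ load = 7.659 kΩ.
V_wiper = 7.61 × 7.659/(10.06 + 7.659) = 3.29 V.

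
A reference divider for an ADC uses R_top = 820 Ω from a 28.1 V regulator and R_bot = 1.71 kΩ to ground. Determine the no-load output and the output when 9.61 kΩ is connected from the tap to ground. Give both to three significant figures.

Unloaded: 19.0 V; loaded: 18.0 V

Open-circuit: V = 28.1 × 1710/(820 + 1710) = 19.0 V.
With the load, R_bot becomes R_bot‖R_L = 1452 Ω, so V = 28.1 × 1452/2272 = 18.0 V.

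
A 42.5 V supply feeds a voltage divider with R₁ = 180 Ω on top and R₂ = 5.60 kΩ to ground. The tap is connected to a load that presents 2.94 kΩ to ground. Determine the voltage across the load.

The load sits in parallel with R₂: R₂‖R_L = (5600 × 2940) / (5600 + 2940) = 1928 Ω.
V_out = 42.5 × 1928 / (180 + 1928) = 42.5 × 1928/2108 = 38.9 V.

V_out ≈ 38.9 V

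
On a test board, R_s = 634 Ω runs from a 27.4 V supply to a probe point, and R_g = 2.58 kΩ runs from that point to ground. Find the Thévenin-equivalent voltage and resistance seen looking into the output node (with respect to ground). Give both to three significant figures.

V_th = 22.0 V, R_th = 509 Ω

V_th is the open-circuit tap voltage: 27.4 × 2580/(634 + 2580) = 22.0 V.
With the supply zeroed, R_s and R_g appear in parallel from the tap: R_th = R_s‖R_g = (634 × 2580)/3214 = 509 Ω.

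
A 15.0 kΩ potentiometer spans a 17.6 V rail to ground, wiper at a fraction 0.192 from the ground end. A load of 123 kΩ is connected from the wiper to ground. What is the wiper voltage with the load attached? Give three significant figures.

The wiper splits the pot into (1−α)R = 12.12 kΩ above and αR = 2.880 kΩ below.
Lower section ‖ load = 2.814 kΩ.
V_wiper = 17.6 × 2.814/(12.12 + 2.814) = 3.32 V.

V ≈ 3.32 V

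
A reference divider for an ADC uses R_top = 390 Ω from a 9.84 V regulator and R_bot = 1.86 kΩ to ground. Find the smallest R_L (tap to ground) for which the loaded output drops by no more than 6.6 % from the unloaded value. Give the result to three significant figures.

Output resistance R_th = R_top‖R_bot = (390 × 1860)/2250 = 322.4 Ω.
The fractional drop is R_th/(R_th + R_L); requiring this ≤ 0.0660 gives R_L ≥ R_th(1/0.0660 − 1) = 322.4 × 14.15 = 4.56 kΩ.

R_L(min) ≈ 4.56 kΩ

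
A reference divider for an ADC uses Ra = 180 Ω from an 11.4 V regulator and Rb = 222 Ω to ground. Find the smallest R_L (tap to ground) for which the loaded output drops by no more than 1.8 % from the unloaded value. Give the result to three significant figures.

Output resistance R_th = Ra‖Rb = (180 × 222)/402.0 = 99.40 Ω.
The fractional drop is R_th/(R_th + R_L); requiring this ≤ 0.0180 gives R_L ≥ R_th(1/0.0180 − 1) = 99.40 × 54.56 = 5.42 kΩ.

R_L(min) ≈ 5.42 kΩ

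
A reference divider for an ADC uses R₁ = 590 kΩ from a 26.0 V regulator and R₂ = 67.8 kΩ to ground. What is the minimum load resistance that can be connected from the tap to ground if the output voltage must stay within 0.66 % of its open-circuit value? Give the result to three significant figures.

R_L(min) ≈ 9.15 MΩ

Output resistance R_th = R₁‖R₂ = (590 × 67.8)/657.8 = 60.81 kΩ.
The fractional drop is R_th/(R_th + R_L); requiring this ≤ 0.00660 gives R_L ≥ R_th(1/0.00660 − 1) = 60.81 × 150.5 = 9.15 MΩ.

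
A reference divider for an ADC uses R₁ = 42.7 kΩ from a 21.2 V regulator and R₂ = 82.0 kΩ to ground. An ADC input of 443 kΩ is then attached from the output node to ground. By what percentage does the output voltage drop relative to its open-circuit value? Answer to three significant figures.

5.96 %

The divider's output (Thévenin) resistance is R₁‖R₂ = 28.08 kΩ.
Fractional drop under load = R_th/(R_th + R_L) = 28.08 / (28.08 + 443) = 0.05960.
So the output falls by 5.96 %.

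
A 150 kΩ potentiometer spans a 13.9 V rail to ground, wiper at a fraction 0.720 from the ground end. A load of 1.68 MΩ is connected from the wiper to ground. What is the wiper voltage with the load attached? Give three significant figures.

V ≈ 9.83 V

The wiper splits the pot into (1−α)R = 42.00 kΩ above and αR = 108.0 kΩ below.
Lower section ‖ load = 101.5 kΩ.
V_wiper = 13.9 × 101.5/(42.00 + 101.5) = 9.83 V.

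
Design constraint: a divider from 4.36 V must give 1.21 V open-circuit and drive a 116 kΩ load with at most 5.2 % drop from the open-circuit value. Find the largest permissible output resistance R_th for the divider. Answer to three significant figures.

R_th ≤ 6.36 kΩ

Loading drop = R_th/(R_th + R_L) ≤ 0.0520, so R_th ≤ R_L · ε/(1−ε) = 116 kΩ × 0.0520/0.9480 = 6.36 kΩ.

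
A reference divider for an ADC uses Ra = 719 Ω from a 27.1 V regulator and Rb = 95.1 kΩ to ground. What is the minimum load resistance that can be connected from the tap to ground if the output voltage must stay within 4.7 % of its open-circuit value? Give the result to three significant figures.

Output resistance R_th = Ra‖Rb = (719 × 95100)/95820 = 713.6 Ω.
The fractional drop is R_th/(R_th + R_L); requiring this ≤ 0.0470 gives R_L ≥ R_th(1/0.0470 − 1) = 713.6 × 20.28 = 14.5 kΩ.

R_L(min) ≈ 14.5 kΩ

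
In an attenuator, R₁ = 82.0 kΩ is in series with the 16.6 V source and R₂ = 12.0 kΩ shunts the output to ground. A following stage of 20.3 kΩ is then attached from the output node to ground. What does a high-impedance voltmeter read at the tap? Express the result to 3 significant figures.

The load sits in parallel with R₂: R₂‖R_L = (12.0 × 20.3) / (12.0 + 20.3) = 7.542 kΩ.
V_out = 16.6 × 7.542 / (82.0 + 7.542) = 16.6 × 7.542/89.54 = 1.40 V.

V_out ≈ 1.40 V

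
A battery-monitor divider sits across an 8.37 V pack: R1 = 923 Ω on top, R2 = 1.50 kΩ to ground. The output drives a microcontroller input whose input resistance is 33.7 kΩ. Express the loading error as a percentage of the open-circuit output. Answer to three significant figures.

1.67 %

The divider's output (Thévenin) resistance is R1‖R2 = 571.4 Ω.
Fractional drop under load = R_th/(R_th + R_L) = 571.4 / (571.4 + 33700) = 0.01667.
So the output falls by 1.67 %.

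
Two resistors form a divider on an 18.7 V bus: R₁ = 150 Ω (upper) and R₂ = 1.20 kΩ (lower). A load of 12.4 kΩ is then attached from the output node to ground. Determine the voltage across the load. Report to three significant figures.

V_out ≈ 16.4 V

The load sits in parallel with R₂: R₂‖R_L = (1200 × 12400) / (1200 + 12400) = 1094 Ω.
V_out = 18.7 × 1094 / (150 + 1094) = 18.7 × 1094/1244 = 16.4 V.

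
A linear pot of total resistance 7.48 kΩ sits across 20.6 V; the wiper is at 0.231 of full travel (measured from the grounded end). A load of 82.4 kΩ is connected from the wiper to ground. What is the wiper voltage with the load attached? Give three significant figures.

The wiper splits the pot into (1−α)R = 5.752 kΩ above and αR = 1.728 kΩ below.
Lower section ‖ load = 1.692 kΩ.
V_wiper = 20.6 × 1.692/(5.752 + 1.692) = 4.68 V.

V ≈ 4.68 V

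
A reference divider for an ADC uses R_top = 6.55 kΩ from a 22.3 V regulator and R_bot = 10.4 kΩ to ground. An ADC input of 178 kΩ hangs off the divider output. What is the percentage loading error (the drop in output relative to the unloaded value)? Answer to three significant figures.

The divider's output (Thévenin) resistance is R_top‖R_bot = 4.019 kΩ.
Fractional drop under load = R_th/(R_th + R_L) = 4.019 / (4.019 + 178) = 0.02208.
So the output falls by 2.21 %.

2.21 %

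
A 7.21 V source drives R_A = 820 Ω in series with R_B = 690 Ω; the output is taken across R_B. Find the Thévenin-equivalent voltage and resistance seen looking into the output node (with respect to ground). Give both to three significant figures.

V_th is the open-circuit tap voltage: 7.21 × 690/(820 + 690) = 3.29 V.
With the supply zeroed, R_A and R_B appear in parallel from the tap: R_th = R_A‖R_B = (820 × 690)/1510 = 375 Ω.

V_th = 3.29 V, R_th = 375 Ω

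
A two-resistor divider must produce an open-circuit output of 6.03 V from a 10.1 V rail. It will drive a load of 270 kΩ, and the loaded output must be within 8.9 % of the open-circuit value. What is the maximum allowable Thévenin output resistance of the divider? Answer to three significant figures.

R_th ≤ 26.4 kΩ

Loading drop = R_th/(R_th + R_L) ≤ 0.0890, so R_th ≤ R_L · ε/(1−ε) = 270 kΩ × 0.0890/0.9110 = 26.4 kΩ.
(Any R1, R2 with R2/(R1+R2) = 0.597 and R1‖R2 ≤ 26.4 kΩ will meet the spec.)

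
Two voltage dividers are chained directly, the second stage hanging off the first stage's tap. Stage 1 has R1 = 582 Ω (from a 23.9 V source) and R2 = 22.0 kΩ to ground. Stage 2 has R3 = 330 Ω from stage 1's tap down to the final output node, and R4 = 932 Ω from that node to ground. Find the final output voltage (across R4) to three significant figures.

V_out ≈ 11.9 V

Stage 2 presents R3+R4 = 1262 Ω as a load on stage 1's tap.
Stage 1's lower leg becomes R2‖(R3+R4) = 1194 Ω, so V_mid = 23.9 × 1194/1776 = 16.07 V.
Stage 2 is itself unloaded: V_out = V_mid × R4/(R3+R4) = 16.07 × 932/1262 = 11.9 V.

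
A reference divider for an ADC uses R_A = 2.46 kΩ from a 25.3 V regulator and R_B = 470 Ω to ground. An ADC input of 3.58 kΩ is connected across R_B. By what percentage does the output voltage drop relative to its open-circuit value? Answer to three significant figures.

9.93 %

Unloaded V = 25.3 × 470/2930 = 4.0584 V.
Loaded: R_B‖R_L = 415.5 Ω, giving V = 25.3 × 415.5/2875 = 3.6554 V.
Drop = (4.0584 − 3.6554) / 4.0584 = 9.93 %.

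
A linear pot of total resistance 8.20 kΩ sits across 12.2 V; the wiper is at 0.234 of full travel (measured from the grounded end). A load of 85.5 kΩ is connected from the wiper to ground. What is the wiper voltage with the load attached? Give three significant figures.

The wiper splits the pot into (1−α)R = 6.281 kΩ above and αR = 1.919 kΩ below.
Lower section ‖ load = 1.877 kΩ.
V_wiper = 12.2 × 1.877/(6.281 + 1.877) = 2.81 V.

V ≈ 2.81 V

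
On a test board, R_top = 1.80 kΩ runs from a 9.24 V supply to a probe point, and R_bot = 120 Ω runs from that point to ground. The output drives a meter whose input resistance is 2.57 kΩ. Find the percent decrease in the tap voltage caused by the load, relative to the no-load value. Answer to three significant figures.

4.19 %

The divider's output (Thévenin) resistance is R_top‖R_bot = 112.5 Ω.
Fractional drop under load = R_th/(R_th + R_L) = 112.5 / (112.5 + 2570) = 0.04194.
So the output falls by 4.19 %.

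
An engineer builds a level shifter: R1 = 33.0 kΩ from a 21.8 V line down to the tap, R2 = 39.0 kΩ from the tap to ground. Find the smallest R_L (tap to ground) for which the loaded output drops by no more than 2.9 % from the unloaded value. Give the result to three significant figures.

Output resistance R_th = R1‖R2 = (33.0 × 39.0)/72.00 = 17.88 kΩ.
The fractional drop is R_th/(R_th + R_L); requiring this ≤ 0.0290 gives R_L ≥ R_th(1/0.0290 − 1) = 17.88 × 33.48 = 599 kΩ.

R_L(min) ≈ 599 kΩ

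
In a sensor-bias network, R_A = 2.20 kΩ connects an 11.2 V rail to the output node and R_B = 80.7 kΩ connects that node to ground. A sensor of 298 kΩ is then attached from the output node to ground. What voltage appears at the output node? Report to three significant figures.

The load sits in parallel with R_B: R_B‖R_L = (80.7 × 298) / (80.7 + 298) = 63.50 kΩ.
V_out = 11.2 × 63.50 / (2.20 + 63.50) = 11.2 × 63.50/65.70 = 10.8 V.

V_out ≈ 10.8 V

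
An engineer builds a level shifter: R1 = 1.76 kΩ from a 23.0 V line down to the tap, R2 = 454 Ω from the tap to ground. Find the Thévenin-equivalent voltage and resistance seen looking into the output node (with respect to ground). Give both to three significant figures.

V_th is the open-circuit tap voltage: 23.0 × 454/(1760 + 454) = 4.72 V.
With the supply zeroed, R1 and R2 appear in parallel from the tap: R_th = R1‖R2 = (1760 × 454)/2214 = 361 Ω.

V_th = 4.72 V, R_th = 361 Ω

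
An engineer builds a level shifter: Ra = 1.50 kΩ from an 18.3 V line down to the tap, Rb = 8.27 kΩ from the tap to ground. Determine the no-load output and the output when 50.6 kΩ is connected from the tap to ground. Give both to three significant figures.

Unloaded: 15.5 V; loaded: 15.1 V

Open-circuit: V = 18.3 × 8.27/(1.50 + 8.27) = 15.5 V.
With the load, Rb becomes Rb‖R_L = 7.108 kΩ, so V = 18.3 × 7.108/8.608 = 15.1 V.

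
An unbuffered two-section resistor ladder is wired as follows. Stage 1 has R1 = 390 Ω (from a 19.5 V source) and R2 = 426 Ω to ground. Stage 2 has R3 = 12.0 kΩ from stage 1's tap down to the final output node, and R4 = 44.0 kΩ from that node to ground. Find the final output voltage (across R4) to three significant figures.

Stage 2 presents R3+R4 = 56000 Ω as a load on stage 1's tap.
Stage 1's lower leg becomes R2‖(R3+R4) = 422.8 Ω, so V_mid = 19.5 × 422.8/812.8 = 10.14 V.
Stage 2 is itself unloaded: V_out = V_mid × R4/(R3+R4) = 10.14 × 44000/56000 = 7.97 V.

V_out ≈ 7.97 V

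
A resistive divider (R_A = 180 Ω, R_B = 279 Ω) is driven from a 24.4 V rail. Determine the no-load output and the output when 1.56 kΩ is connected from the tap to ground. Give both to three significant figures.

Unloaded: 14.8 V; loaded: 13.9 V

Open-circuit: V = 24.4 × 279/(180 + 279) = 14.8 V.
With the load, R_B becomes R_B‖R_L = 236.7 Ω, so V = 24.4 × 236.7/416.7 = 13.9 V.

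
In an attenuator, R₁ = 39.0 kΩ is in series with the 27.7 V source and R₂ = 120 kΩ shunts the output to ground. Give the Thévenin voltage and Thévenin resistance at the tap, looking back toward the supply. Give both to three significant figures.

V_th = 20.9 V, R_th = 29.4 kΩ

V_th is the open-circuit tap voltage: 27.7 × 120/(39.0 + 120) = 20.9 V.
With the supply zeroed, R₁ and R₂ appear in parallel from the tap: R_th = R₁‖R₂ = (39.0 × 120)/159.0 = 29.4 kΩ.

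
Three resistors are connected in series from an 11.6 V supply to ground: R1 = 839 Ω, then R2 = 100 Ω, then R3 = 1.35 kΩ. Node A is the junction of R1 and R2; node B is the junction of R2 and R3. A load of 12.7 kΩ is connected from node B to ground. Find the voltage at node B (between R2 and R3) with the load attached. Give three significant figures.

At node B, R3 is in parallel with the load: R3‖R_L = 1220 Ω.
Below node A the resistance is R2 + (R3‖R_L) = 1320 Ω, so V_A = 11.6 × 1320/2159 = 7.093 V.
Then V_B = V_A × (R3‖R_L)/(R2 + R3‖R_L) = 7.093 × 1220/1320 = 6.56 V.

V ≈ 6.56 V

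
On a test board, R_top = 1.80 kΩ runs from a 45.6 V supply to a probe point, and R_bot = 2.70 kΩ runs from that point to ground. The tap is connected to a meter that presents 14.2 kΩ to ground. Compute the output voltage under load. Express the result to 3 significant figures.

V_out ≈ 25.4 V

The load sits in parallel with R_bot: R_bot‖R_L = (2.70 × 14.2) / (2.70 + 14.2) = 2.269 kΩ.
V_out = 45.6 × 2.269 / (1.80 + 2.269) = 45.6 × 2.269/4.069 = 25.4 V.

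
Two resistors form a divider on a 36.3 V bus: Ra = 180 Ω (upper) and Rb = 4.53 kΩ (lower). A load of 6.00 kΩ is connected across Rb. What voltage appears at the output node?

The load sits in parallel with Rb: Rb‖R_L = (4530 × 6000) / (4530 + 6000) = 2581 Ω.
V_out = 36.3 × 2581 / (180 + 2581) = 36.3 × 2581/2761 = 33.9 V.
(Unloaded it would have been 34.9 V.)

V_out ≈ 33.9 V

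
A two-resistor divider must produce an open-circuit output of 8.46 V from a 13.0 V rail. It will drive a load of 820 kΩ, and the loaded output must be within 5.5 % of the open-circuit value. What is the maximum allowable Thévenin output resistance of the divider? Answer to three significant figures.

Loading drop = R_th/(R_th + R_L) ≤ 0.0550, so R_th ≤ R_L · ε/(1−ε) = 820 kΩ × 0.0550/0.9450 = 47.7 kΩ.

R_th ≤ 47.7 kΩ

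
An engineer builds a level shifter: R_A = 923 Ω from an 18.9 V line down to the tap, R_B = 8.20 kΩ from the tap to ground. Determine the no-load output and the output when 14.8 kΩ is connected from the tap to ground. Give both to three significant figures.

Open-circuit: V = 18.9 × 8200/(923 + 8200) = 17.0 V.
With the load, R_B becomes R_B‖R_L = 5277 Ω, so V = 18.9 × 5277/6200 = 16.1 V.

Unloaded: 17.0 V; loaded: 16.1 V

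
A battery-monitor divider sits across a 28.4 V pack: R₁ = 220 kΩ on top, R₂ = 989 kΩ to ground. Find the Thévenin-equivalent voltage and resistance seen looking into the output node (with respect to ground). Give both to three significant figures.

V_th is the open-circuit tap voltage: 28.4 × 989/(220 + 989) = 23.2 V.
With the supply zeroed, R₁ and R₂ appear in parallel from the tap: R_th = R₁‖R₂ = (220 × 989)/1209 = 180 kΩ.

V_th = 23.2 V, R_th = 180 kΩ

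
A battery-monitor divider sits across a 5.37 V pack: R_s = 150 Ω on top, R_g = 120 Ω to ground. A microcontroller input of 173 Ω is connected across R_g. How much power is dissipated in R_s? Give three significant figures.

P ≈ 88.7 mW

Total resistance from the source is R_s + (R_g‖R_L) = 220.9 Ω, so I = 5.37/220.9 Ω = 24.31 mA.
P = I²·R_s = (24.31 mA)² × 150 Ω = 88.7 mW.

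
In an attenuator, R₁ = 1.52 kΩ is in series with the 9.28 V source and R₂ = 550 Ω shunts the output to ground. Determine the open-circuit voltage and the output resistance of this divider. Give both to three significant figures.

V_th = 2.47 V, R_th = 404 Ω

V_th is the open-circuit tap voltage: 9.28 × 550/(1520 + 550) = 2.47 V.
With the supply zeroed, R₁ and R₂ appear in parallel from the tap: R_th = R₁‖R₂ = (1520 × 550)/2070 = 404 Ω.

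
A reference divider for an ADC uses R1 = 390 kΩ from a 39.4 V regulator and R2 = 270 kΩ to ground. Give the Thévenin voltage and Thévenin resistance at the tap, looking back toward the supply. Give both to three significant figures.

V_th = 16.1 V, R_th = 160 kΩ

V_th is the open-circuit tap voltage: 39.4 × 270/(390 + 270) = 16.1 V.
With the supply zeroed, R1 and R2 appear in parallel from the tap: R_th = R1‖R2 = (390 × 270)/660.0 = 160 kΩ.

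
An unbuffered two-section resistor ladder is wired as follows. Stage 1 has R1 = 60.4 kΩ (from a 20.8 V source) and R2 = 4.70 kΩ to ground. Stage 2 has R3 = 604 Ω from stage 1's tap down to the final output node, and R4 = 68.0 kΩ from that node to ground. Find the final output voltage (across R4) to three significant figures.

V_out ≈ 1.40 V

Stage 2 presents R3+R4 = 68600 Ω as a load on stage 1's tap.
Stage 1's lower leg becomes R2‖(R3+R4) = 4399 Ω, so V_mid = 20.8 × 4399/64800 = 1.412 V.
Stage 2 is itself unloaded: V_out = V_mid × R4/(R3+R4) = 1.412 × 68000/68600 = 1.40 V.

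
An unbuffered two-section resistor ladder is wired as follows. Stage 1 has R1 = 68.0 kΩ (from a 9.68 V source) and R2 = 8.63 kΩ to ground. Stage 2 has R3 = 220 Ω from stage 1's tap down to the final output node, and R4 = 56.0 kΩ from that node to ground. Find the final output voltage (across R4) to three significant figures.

Stage 2 presents R3+R4 = 56220 Ω as a load on stage 1's tap.
Stage 1's lower leg becomes R2‖(R3+R4) = 7482 Ω, so V_mid = 9.68 × 7482/75480 = 0.9595 V.
Stage 2 is itself unloaded: V_out = V_mid × R4/(R3+R4) = 0.9595 × 56000/56220 = 0.956 V.

V_out ≈ 0.956 V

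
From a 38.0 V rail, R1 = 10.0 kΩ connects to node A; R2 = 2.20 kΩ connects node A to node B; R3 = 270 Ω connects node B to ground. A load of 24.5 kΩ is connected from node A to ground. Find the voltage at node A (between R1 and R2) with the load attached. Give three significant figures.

Below node A the series string R2+R3 = 2470 Ω sits in parallel with the 24500 Ω load: 2244 Ω.
V_A = 38.0 × 2244/(10000 + 2244) = 6.96 V.

V ≈ 6.96 V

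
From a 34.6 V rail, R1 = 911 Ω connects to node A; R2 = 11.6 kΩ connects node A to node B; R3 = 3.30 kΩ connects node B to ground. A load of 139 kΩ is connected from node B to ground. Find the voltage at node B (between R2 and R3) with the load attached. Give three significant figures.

V ≈ 7.09 V

At node B, R3 is in parallel with the load: R3‖R_L = 3223 Ω.
Below node A the resistance is R2 + (R3‖R_L) = 14820 Ω, so V_A = 34.6 × 14820/15730 = 32.60 V.
Then V_B = V_A × (R3‖R_L)/(R2 + R3‖R_L) = 32.60 × 3223/14820 = 7.09 V.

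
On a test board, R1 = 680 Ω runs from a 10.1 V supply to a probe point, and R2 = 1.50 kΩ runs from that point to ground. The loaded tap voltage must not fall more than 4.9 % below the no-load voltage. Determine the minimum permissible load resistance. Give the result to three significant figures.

Output resistance R_th = R1‖R2 = (680 × 1500)/2180 = 467.9 Ω.
The fractional drop is R_th/(R_th + R_L); requiring this ≤ 0.0490 gives R_L ≥ R_th(1/0.0490 − 1) = 467.9 × 19.41 = 9.08 kΩ.

R_L(min) ≈ 9.08 kΩ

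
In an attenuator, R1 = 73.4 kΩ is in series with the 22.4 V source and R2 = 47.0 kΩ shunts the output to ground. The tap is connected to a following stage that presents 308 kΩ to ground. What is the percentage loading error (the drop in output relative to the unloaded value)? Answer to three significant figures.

The divider's output (Thévenin) resistance is R1‖R2 = 28.65 kΩ.
Fractional drop under load = R_th/(R_th + R_L) = 28.65 / (28.65 + 308) = 0.08511.
So the output falls by 8.51 %.

8.51 %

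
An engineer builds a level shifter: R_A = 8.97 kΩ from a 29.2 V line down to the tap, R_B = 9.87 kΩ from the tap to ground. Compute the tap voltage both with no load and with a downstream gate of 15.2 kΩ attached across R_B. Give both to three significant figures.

Unloaded: 15.3 V; loaded: 11.7 V

Open-circuit: V = 29.2 × 9.87/(8.97 + 9.87) = 15.3 V.
With the load, R_B becomes R_B‖R_L = 5.984 kΩ, so V = 29.2 × 5.984/14.95 = 11.7 V.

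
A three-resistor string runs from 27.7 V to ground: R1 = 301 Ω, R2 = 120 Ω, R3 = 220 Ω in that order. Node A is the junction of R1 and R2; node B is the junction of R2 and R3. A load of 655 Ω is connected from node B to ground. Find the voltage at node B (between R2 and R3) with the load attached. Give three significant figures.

At node B, R3 is in parallel with the load: R3‖R_L = 164.7 Ω.
Below node A the resistance is R2 + (R3‖R_L) = 284.7 Ω, so V_A = 27.7 × 284.7/585.7 = 13.46 V.
Then V_B = V_A × (R3‖R_L)/(R2 + R3‖R_L) = 13.46 × 164.7/284.7 = 7.79 V.

V ≈ 7.79 V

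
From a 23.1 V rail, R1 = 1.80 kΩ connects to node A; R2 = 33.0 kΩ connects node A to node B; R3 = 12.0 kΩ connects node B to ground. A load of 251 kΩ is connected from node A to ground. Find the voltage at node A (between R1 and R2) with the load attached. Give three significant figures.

Below node A the series string R2+R3 = 45.00 kΩ sits in parallel with the 251 kΩ load: 38.16 kΩ.
V_A = 23.1 × 38.16/(1.80 + 38.16) = 22.1 V.

V ≈ 22.1 V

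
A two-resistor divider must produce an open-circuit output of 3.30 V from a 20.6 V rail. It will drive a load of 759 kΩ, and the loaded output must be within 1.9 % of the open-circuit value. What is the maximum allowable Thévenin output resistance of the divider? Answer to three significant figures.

R_th ≤ 14.7 kΩ

Loading drop = R_th/(R_th + R_L) ≤ 0.0190, so R_th ≤ R_L · ε/(1−ε) = 759 kΩ × 0.0190/0.9810 = 14.7 kΩ.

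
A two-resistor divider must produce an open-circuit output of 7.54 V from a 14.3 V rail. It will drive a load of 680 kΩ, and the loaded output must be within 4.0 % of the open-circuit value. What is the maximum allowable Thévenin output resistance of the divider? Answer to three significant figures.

Loading drop = R_th/(R_th + R_L) ≤ 0.0400, so R_th ≤ R_L · ε/(1−ε) = 680 kΩ × 0.0400/0.9600 = 28.3 kΩ.

R_th ≤ 28.3 kΩ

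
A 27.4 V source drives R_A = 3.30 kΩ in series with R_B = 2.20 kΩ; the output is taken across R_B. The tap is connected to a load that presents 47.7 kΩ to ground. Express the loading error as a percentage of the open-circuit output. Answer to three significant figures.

The divider's output (Thévenin) resistance is R_A‖R_B = 1.320 kΩ.
Fractional drop under load = R_th/(R_th + R_L) = 1.320 / (1.320 + 47.7) = 0.02693.
So the output falls by 2.69 %.

2.69 %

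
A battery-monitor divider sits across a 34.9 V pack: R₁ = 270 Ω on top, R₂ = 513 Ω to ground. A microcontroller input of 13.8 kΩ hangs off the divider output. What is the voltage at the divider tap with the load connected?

V_out ≈ 22.6 V

The load sits in parallel with R₂: R₂‖R_L = (513 × 13800) / (513 + 13800) = 494.6 Ω.
V_out = 34.9 × 494.6 / (270 + 494.6) = 34.9 × 494.6/764.6 = 22.6 V.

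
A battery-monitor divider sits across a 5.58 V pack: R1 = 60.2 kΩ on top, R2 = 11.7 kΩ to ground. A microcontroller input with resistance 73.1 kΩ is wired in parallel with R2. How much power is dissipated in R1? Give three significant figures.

Total resistance from the source is R1 + (R2‖R_L) = 70.29 kΩ, so I = 5.58/70.29 kΩ = 0.07939 mA.
P = I²·R1 = (0.07939 mA)² × 60.2 kΩ = 0.379 mW.

P ≈ 0.379 mW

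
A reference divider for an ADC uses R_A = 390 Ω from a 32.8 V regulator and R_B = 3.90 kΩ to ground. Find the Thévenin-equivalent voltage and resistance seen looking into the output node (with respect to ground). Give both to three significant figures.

V_th is the open-circuit tap voltage: 32.8 × 3900/(390 + 3900) = 29.8 V.
With the supply zeroed, R_A and R_B appear in parallel from the tap: R_th = R_A‖R_B = (390 × 3900)/4290 = 355 Ω.

V_th = 29.8 V, R_th = 355 Ω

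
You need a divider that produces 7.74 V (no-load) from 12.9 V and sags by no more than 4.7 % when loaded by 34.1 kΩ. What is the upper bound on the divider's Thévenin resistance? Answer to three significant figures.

Loading drop = R_th/(R_th + R_L) ≤ 0.0470, so R_th ≤ R_L · ε/(1−ε) = 34.1 kΩ × 0.0470/0.9530 = 1.68 kΩ.

R_th ≤ 1.68 kΩ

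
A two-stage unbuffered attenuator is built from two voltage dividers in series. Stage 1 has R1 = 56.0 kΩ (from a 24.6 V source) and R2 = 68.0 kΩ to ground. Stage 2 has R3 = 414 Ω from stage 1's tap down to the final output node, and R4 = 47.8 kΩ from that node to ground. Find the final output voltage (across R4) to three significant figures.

V_out ≈ 8.17 V

Stage 2 presents R3+R4 = 48210 Ω as a load on stage 1's tap.
Stage 1's lower leg becomes R2‖(R3+R4) = 28210 Ω, so V_mid = 24.6 × 28210/84210 = 8.241 V.
Stage 2 is itself unloaded: V_out = V_mid × R4/(R3+R4) = 8.241 × 47800/48210 = 8.17 V.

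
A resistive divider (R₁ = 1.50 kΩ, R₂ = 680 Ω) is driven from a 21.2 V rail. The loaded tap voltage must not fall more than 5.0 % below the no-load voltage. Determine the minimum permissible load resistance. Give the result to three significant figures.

Output resistance R_th = R₁‖R₂ = (1500 × 680)/2180 = 467.9 Ω.
The fractional drop is R_th/(R_th + R_L); requiring this ≤ 0.0500 gives R_L ≥ R_th(1/0.0500 − 1) = 467.9 × 19.00 = 8.89 kΩ.

R_L(min) ≈ 8.89 kΩ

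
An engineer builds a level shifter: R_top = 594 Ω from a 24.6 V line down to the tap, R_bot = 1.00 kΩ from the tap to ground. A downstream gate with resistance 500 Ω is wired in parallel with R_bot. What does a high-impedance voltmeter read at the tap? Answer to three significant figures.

V_out ≈ 8.84 V

The load sits in parallel with R_bot: R_bot‖R_L = (1000 × 500) / (1000 + 500) = 333.3 Ω.
V_out = 24.6 × 333.3 / (594 + 333.3) = 24.6 × 333.3/927.3 = 8.84 V.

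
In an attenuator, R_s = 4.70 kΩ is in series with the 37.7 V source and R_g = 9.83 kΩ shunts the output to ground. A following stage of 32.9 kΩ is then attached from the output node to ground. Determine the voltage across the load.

V_out ≈ 23.3 V

The load sits in parallel with R_g: R_g‖R_L = (9.83 × 32.9) / (9.83 + 32.9) = 7.569 kΩ.
V_out = 37.7 × 7.569 / (4.70 + 7.569) = 37.7 × 7.569/12.27 = 23.3 V.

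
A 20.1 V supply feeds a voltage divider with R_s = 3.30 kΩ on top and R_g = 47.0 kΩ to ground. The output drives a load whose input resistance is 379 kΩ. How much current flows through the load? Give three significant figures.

I_L ≈ 0.0492 mA

R_g‖R_L = 41.81 kΩ; V_out = 20.1 × 41.81/45.11 = 18.63 V.
I_L = V_out / R_L = 18.63 / 379 kΩ = 0.0492 mA.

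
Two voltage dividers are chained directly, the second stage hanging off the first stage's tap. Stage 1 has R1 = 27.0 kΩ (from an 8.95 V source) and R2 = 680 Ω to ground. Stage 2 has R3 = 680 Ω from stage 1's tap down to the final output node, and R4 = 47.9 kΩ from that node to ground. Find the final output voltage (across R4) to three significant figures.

Stage 2 presents R3+R4 = 48580 Ω as a load on stage 1's tap.
Stage 1's lower leg becomes R2‖(R3+R4) = 670.6 Ω, so V_mid = 8.95 × 670.6/27670 = 0.2169 V.
Stage 2 is itself unloaded: V_out = V_mid × R4/(R3+R4) = 0.2169 × 47900/48580 = 0.214 V.

V_out ≈ 0.214 V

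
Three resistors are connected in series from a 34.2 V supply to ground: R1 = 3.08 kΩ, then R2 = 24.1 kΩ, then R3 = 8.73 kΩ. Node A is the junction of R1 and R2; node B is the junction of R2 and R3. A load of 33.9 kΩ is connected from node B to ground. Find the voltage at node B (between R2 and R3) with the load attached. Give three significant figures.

V ≈ 6.96 V

At node B, R3 is in parallel with the load: R3‖R_L = 6.942 kΩ.
Below node A the resistance is R2 + (R3‖R_L) = 31.04 kΩ, so V_A = 34.2 × 31.04/34.12 = 31.11 V.
Then V_B = V_A × (R3‖R_L)/(R2 + R3‖R_L) = 31.11 × 6.942/31.04 = 6.96 V.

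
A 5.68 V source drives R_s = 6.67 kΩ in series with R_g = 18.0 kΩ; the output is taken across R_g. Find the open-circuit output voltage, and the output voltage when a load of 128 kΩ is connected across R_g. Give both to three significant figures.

Open-circuit: V = 5.68 × 18.0/(6.67 + 18.0) = 4.14 V.
With the load, R_g becomes R_g‖R_L = 15.78 kΩ, so V = 5.68 × 15.78/22.45 = 3.99 V.

Unloaded: 4.14 V; loaded: 3.99 V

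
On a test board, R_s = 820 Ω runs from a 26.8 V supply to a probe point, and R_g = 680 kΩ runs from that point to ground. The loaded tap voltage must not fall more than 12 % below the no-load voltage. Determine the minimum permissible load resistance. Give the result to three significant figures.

Output resistance R_th = R_s‖R_g = (820 × 680000)/680800 = 819.0 Ω.
The fractional drop is R_th/(R_th + R_L); requiring this ≤ 0.120 gives R_L ≥ R_th(1/0.120 − 1) = 819.0 × 7.333 = 6.01 kΩ.

R_L(min) ≈ 6.01 kΩ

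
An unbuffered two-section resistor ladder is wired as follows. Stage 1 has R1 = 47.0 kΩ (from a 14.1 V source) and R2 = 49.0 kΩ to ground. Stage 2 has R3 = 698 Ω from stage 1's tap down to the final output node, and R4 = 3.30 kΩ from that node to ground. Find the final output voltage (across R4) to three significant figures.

Stage 2 presents R3+R4 = 3998 Ω as a load on stage 1's tap.
Stage 1's lower leg becomes R2‖(R3+R4) = 3696 Ω, so V_mid = 14.1 × 3696/50700 = 1.028 V.
Stage 2 is itself unloaded: V_out = V_mid × R4/(R3+R4) = 1.028 × 3300/3998 = 0.849 V.

V_out ≈ 0.849 V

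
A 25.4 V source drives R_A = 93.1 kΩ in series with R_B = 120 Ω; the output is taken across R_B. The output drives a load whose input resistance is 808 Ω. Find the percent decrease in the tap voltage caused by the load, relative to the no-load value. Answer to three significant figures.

12.9 %

Unloaded V = 25.4 × 120/93220 = 0.032697 V.
Loaded: R_B‖R_L = 104.5 Ω, giving V = 25.4 × 104.5/93200 = 0.028474 V.
Drop = (0.032697 − 0.028474) / 0.032697 = 12.9 %.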